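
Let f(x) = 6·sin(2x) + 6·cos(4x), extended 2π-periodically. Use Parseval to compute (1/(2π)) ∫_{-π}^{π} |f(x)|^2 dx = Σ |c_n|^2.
Σ |c_n|^2 = 36

Expand |f|^2 and use orthogonality of {sin(nx), cos(mx)} on [-π, π]:
  ∫_{-π}^{π} sin(nx)^2 dx = π, ∫ cos(mx)^2 dx = π, and cross terms integrate to 0.
So ∫_{-π}^{π} f(x)^2 dx = 6^2 · π + 6^2 · π = (36 + 36)π.
Divide by 2π: (36 + 36)/2 = 36.
By Parseval, this equals Σ |c_n|^2.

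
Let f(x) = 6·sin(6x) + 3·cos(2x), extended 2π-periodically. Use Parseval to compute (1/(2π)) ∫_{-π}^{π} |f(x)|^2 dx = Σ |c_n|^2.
Σ |c_n|^2 = 45/2

Expand |f|^2 and use orthogonality of {sin(nx), cos(mx)} on [-π, π]:
  ∫_{-π}^{π} sin(nx)^2 dx = π, ∫ cos(mx)^2 dx = π, and cross terms integrate to 0.
So ∫_{-π}^{π} f(x)^2 dx = 6^2 · π + 3^2 · π = (36 + 9)π.
Divide by 2π: (36 + 9)/2 = 45/2.
By Parseval, this equals Σ |c_n|^2.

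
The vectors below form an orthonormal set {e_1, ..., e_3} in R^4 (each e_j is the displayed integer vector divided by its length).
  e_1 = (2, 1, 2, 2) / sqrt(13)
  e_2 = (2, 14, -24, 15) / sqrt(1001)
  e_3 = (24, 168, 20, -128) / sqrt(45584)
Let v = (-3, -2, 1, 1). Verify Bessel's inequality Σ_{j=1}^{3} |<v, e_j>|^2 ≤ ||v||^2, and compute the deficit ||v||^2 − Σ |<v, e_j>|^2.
Σ |<v, e_j>|^2 = 330/37; ||v||^2 = 15; deficit = 225/37

Write each e_j = u_j / sqrt(<u_j, u_j>) where u_j is the displayed integer vector. Then <v, e_j> = <v, u_j> / sqrt(<u_j, u_j>), so |<v, e_j>|^2 = <v, u_j>^2 / <u_j, u_j>.
Coefficients: <v, e_1> = -4/sqrt(13), <v, e_2> = -43/sqrt(1001), <v, e_3> = -516/sqrt(45584).
Square and sum: Σ |<v, e_j>|^2 = 330/37.
Compute ||v||^2 = v·v = 15.
Deficit = 15 − 330/37 = 225/37 ≥ 0, confirming Bessel's inequality. (The deficit equals ||v − Σ <v,e_j> e_j||^2, the squared distance from v to span{e_j}.)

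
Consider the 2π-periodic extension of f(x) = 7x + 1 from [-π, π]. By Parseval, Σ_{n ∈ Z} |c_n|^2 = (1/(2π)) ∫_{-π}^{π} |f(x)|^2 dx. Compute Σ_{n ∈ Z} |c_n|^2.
Σ |c_n|^2 = 49π^2/3 + 1

Expand and integrate term by term over [-π, π]:
  ∫ (7x)^2 dx = 49·(2π^3/3); ∫ 2·7·(1)·x dx = 0 (odd integrand); ∫ 1^2 dx = 1·2π.
So (1/(2π)) ∫_{-π}^{π} (7x + 1)^2 dx = 49π^2/3 + 1 = 49π^2/3 + 1.
Parseval ⇒ Σ |c_n|^2 = 49π^2/3 + 1.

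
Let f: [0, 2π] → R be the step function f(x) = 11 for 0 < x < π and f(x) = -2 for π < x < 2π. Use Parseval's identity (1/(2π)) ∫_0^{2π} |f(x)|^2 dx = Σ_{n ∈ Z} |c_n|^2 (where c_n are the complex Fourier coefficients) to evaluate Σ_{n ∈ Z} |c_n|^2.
Σ |c_n|^2 = 125/2

Parseval equates the L^2 energy of f (normalised by 1/(2π)) with the ℓ^2 sum of its Fourier coefficients: (1/(2π)) ∫_0^{2π} |f|^2 = Σ |c_n|^2.
Compute the left side: (1/(2π)) [∫_0^π 11^2 dx + ∫_π^{2π} (-2)^2 dx] = (1/(2π)) · (121π + 4π) = (121 + 4)/2 = 125/2.
So Σ_{n ∈ Z} |c_n|^2 = 125/2.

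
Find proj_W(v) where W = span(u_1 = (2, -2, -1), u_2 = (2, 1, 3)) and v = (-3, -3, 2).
proj_W(v) = (-24/25, 33/125, -56/125)

Set up U = [u_1 | ... | u_2] ∈ R^(3×2). The projector onto W = col(U) is P = U (U^T U)^(-1) U^T.
Compute U^T U =
  [9, -1]
  [-1, 14],
and U^T v = (-2, -3).
Solve U^T U · c = U^T v for the coefficients: c = (-31/125, -29/125). The projection is proj_W(v) = U c.
Check: (v - proj_W(v)) · u_1 = 0  (should be 0).
Check: (v - proj_W(v)) · u_2 = 0  (should be 0).
Result: proj_W(v) = (-24/25, 33/125, -56/125).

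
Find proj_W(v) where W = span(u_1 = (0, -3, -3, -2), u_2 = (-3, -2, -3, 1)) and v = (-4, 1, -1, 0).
proj_W(v) = (-858/337, -65/337, -351/337, 624/337)

Set up U = [u_1 | ... | u_2] ∈ R^(4×2). The projector onto W = col(U) is P = U (U^T U)^(-1) U^T.
Compute U^T U =
  [22, 13]
  [13, 23],
and U^T v = (0, 13).
Solve U^T U · c = U^T v for the coefficients: c = (-169/337, 286/337). The projection is proj_W(v) = U c.
Check: (v - proj_W(v)) · u_1 = 0  (should be 0).
Check: (v - proj_W(v)) · u_2 = 0  (should be 0).
Result: proj_W(v) = (-858/337, -65/337, -351/337, 624/337).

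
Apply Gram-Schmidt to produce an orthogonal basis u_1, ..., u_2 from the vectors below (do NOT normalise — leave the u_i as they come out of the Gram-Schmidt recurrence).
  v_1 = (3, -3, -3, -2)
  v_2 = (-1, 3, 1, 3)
Orthogonal basis:
  u_1 = (3, -3, -3, -2)
  u_2 = (32/31, 30/31, -32/31, 51/31)

Apply the Gram-Schmidt recurrence
  u_1 = v_1
  u_i = v_i − Σ_{j<i} ((v_i · u_j) / (u_j · u_j)) · u_j.

Step by step this gives:
  u_1 = (3, -3, -3, -2)
  u_2 = (32/31, 30/31, -32/31, 51/31)

Orthogonality check:
  u_2 · u_1 = 0 (should be 0)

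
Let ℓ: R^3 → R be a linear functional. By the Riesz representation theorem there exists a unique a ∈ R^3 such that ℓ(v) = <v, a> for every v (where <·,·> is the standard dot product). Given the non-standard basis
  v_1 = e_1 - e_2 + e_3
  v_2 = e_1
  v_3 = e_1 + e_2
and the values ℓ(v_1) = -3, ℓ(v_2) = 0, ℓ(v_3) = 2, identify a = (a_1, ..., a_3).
a = (0, 2, -1)

Write a = (a_1, ..., a_3) in the standard basis. For each basis vector v_i, ℓ(v_i) = <v_i, a> is a linear equation in the a_j's. Collect the n equations into a matrix system V a = ℓ, where row i of V is v_i (expressed in the standard basis). Since V is invertible (lower-triangular with 1s on the diagonal, up to permutation), solve by back-substitution:
  V =
[[1, -1, 1],
 [1, 0, 0],
 [1, 1, 0]]
  V a = (-3, 0, 2)
Solving gives a = (0, 2, -1).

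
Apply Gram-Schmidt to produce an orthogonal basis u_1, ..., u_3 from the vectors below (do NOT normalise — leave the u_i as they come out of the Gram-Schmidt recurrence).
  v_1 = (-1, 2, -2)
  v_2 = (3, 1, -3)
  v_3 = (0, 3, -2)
Orthogonal basis:
  u_1 = (-1, 2, -2)
  u_2 = (32/9, -1/9, -17/9)
  u_3 = (26/73, 117/146, 91/146)

Apply the Gram-Schmidt recurrence
  u_1 = v_1
  u_i = v_i − Σ_{j<i} ((v_i · u_j) / (u_j · u_j)) · u_j.

Step by step this gives:
  u_1 = (-1, 2, -2)
  u_2 = (32/9, -1/9, -17/9)
  u_3 = (26/73, 117/146, 91/146)

Orthogonality check:
  u_2 · u_1 = 0 (should be 0)
  u_3 · u_1 = 0 (should be 0)
  u_3 · u_2 = 0 (should be 0)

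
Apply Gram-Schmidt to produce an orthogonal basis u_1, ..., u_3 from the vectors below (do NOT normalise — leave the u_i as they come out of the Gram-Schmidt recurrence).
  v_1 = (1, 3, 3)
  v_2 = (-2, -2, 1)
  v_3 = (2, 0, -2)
Orthogonal basis:
  u_1 = (1, 3, 3)
  u_2 = (-33/19, -23/19, 34/19)
  u_3 = (45/73, -35/73, 20/73)

Apply the Gram-Schmidt recurrence
  u_1 = v_1
  u_i = v_i − Σ_{j<i} ((v_i · u_j) / (u_j · u_j)) · u_j.

Step by step this gives:
  u_1 = (1, 3, 3)
  u_2 = (-33/19, -23/19, 34/19)
  u_3 = (45/73, -35/73, 20/73)

Orthogonality check:
  u_2 · u_1 = 0 (should be 0)
  u_3 · u_1 = 0 (should be 0)
  u_3 · u_2 = 0 (should be 0)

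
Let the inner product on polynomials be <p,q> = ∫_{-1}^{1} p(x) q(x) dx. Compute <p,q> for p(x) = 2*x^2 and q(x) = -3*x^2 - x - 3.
<p,q> = -32/5

Expand the product: p(x)·q(x) = -6*x^4 - 2*x^3 - 6*x^2.
∫_{-1}^{1} of each monomial x^k gives [2/(k+1) if k even, 0 if k odd]. Integrating term-by-term (or equivalently evaluating the antiderivative F(x) = -6*x^5/5 - x^4/2 - 2*x^3 at the endpoints):
  F(1) − F(−1) = -37/10 − (27/10) = -32/5.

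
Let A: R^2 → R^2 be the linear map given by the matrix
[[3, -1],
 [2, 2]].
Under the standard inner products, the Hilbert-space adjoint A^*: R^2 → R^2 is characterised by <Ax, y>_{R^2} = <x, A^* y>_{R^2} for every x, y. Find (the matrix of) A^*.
A^* = A^T =
[[3, 2],
 [-1, 2]]

For real matrices with standard dot products, the defining identity <Ax, y> = <x, A^* y> gives (Ax)^T y = x^T (A^*) y, i.e. x^T A^T y = x^T (A^*) y. Since this holds for all x, y, we must have A^* = A^T. Therefore
A^* =
[[3, 2],
 [-1, 2]].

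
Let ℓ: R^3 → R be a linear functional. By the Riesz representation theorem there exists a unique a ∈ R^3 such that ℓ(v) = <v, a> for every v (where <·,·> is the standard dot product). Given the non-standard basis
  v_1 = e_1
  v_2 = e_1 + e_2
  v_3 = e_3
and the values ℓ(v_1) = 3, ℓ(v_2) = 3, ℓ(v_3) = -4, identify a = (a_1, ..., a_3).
a = (3, 0, -4)

Write a = (a_1, ..., a_3) in the standard basis. For each basis vector v_i, ℓ(v_i) = <v_i, a> is a linear equation in the a_j's. Collect the n equations into a matrix system V a = ℓ, where row i of V is v_i (expressed in the standard basis). Since V is invertible (lower-triangular with 1s on the diagonal, up to permutation), solve by back-substitution:
  V =
[[1, 0, 0],
 [1, 1, 0],
 [0, 0, 1]]
  V a = (3, 3, -4)
Solving gives a = (3, 0, -4).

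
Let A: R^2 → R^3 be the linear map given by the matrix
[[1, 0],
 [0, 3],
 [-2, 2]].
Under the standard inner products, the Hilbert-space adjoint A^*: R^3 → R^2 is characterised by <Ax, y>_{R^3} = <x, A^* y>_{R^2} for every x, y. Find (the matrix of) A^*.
A^* = A^T =
[[1, 0, -2],
 [0, 3, 2]]

For real matrices with standard dot products, the defining identity <Ax, y> = <x, A^* y> gives (Ax)^T y = x^T (A^*) y, i.e. x^T A^T y = x^T (A^*) y. Since this holds for all x, y, we must have A^* = A^T. Therefore
A^* =
[[1, 0, -2],
 [0, 3, 2]].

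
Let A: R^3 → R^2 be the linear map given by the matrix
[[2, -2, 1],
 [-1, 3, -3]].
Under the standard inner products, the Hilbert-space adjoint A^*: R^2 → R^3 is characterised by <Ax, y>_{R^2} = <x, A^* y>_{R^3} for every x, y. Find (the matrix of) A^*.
A^* = A^T =
[[2, -1],
 [-2, 3],
 [1, -3]]

For real matrices with standard dot products, the defining identity <Ax, y> = <x, A^* y> gives (Ax)^T y = x^T (A^*) y, i.e. x^T A^T y = x^T (A^*) y. Since this holds for all x, y, we must have A^* = A^T. Therefore
A^* =
[[2, -1],
 [-2, 3],
 [1, -3]].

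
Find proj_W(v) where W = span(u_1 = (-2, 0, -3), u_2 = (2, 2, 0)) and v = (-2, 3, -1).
proj_W(v) = (-5/22, 27/22, -24/11)

Set up U = [u_1 | ... | u_2] ∈ R^(3×2). The projector onto W = col(U) is P = U (U^T U)^(-1) U^T.
Compute U^T U =
  [13, -4]
  [-4, 8],
and U^T v = (7, 2).
Solve U^T U · c = U^T v for the coefficients: c = (8/11, 27/44). The projection is proj_W(v) = U c.
Check: (v - proj_W(v)) · u_1 = 0  (should be 0).
Check: (v - proj_W(v)) · u_2 = 0  (should be 0).
Result: proj_W(v) = (-5/22, 27/22, -24/11).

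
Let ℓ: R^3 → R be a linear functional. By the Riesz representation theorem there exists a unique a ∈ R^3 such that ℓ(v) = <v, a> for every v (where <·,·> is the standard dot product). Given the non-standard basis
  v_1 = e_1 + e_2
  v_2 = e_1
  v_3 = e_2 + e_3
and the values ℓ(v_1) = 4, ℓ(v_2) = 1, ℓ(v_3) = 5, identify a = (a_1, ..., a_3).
a = (1, 3, 2)

Write a = (a_1, ..., a_3) in the standard basis. For each basis vector v_i, ℓ(v_i) = <v_i, a> is a linear equation in the a_j's. Collect the n equations into a matrix system V a = ℓ, where row i of V is v_i (expressed in the standard basis). Since V is invertible (lower-triangular with 1s on the diagonal, up to permutation), solve by back-substitution:
  V =
[[1, 1, 0],
 [1, 0, 0],
 [0, 1, 1]]
  V a = (4, 1, 5)
Solving gives a = (1, 3, 2).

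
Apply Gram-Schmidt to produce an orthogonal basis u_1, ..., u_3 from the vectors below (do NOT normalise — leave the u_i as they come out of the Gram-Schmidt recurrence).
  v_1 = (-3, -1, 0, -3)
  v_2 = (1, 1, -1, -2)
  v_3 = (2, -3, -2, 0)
Orthogonal basis:
  u_1 = (-3, -1, 0, -3)
  u_2 = (25/19, 21/19, -1, -32/19)
  u_3 = (164/129, -145/43, -233/129, -19/129)

Apply the Gram-Schmidt recurrence
  u_1 = v_1
  u_i = v_i − Σ_{j<i} ((v_i · u_j) / (u_j · u_j)) · u_j.

Step by step this gives:
  u_1 = (-3, -1, 0, -3)
  u_2 = (25/19, 21/19, -1, -32/19)
  u_3 = (164/129, -145/43, -233/129, -19/129)

Orthogonality check:
  u_2 · u_1 = 0 (should be 0)
  u_3 · u_1 = 0 (should be 0)
  u_3 · u_2 = 0 (should be 0)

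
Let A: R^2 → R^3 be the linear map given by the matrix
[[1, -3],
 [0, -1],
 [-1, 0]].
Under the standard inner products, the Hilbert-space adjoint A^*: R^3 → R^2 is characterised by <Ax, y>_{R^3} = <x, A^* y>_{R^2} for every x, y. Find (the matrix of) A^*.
A^* = A^T =
[[1, 0, -1],
 [-3, -1, 0]]

For real matrices with standard dot products, the defining identity <Ax, y> = <x, A^* y> gives (Ax)^T y = x^T (A^*) y, i.e. x^T A^T y = x^T (A^*) y. Since this holds for all x, y, we must have A^* = A^T. Therefore
A^* =
[[1, 0, -1],
 [-3, -1, 0]].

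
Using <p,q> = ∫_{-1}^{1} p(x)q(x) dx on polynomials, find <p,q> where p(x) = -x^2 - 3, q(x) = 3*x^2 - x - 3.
<p,q> = 64/5

Expand the product: p(x)·q(x) = -3*x^4 + x^3 - 6*x^2 + 3*x + 9.
∫_{-1}^{1} of each monomial x^k gives [2/(k+1) if k even, 0 if k odd]. Integrating term-by-term (or equivalently evaluating the antiderivative F(x) = -3*x^5/5 + x^4/4 - 2*x^3 + 3*x^2/2 + 9*x at the endpoints):
  F(1) − F(−1) = 163/20 − (-93/20) = 64/5.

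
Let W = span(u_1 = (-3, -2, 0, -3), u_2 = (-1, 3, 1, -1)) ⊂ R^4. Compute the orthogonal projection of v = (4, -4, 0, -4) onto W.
proj_W(v) = (-1/11, -41/11, -1, -1/11)

Set up U = [u_1 | ... | u_2] ∈ R^(4×2). The projector onto W = col(U) is P = U (U^T U)^(-1) U^T.
Compute U^T U =
  [22, 0]
  [0, 12],
and U^T v = (8, -12).
Solve U^T U · c = U^T v for the coefficients: c = (4/11, -1). The projection is proj_W(v) = U c.
Check: (v - proj_W(v)) · u_1 = 0  (should be 0).
Check: (v - proj_W(v)) · u_2 = 0  (should be 0).
Result: proj_W(v) = (-1/11, -41/11, -1, -1/11).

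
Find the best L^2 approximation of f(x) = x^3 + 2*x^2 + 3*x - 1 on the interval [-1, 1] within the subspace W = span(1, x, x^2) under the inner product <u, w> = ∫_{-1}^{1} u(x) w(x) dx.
g(x) = 2*x^2 + 18*x/5 - 1

The best approximation g ∈ W is the orthogonal projection of f onto W. Writing g = a_0 + a_1 x + a_2 x^2, the coefficients solve the normal equations G · a = b where
  G_{ij} = <φ_i, φ_j> and b_i = <f, φ_i>, with φ_0 = 1, φ_1 = x, φ_2 = x^2.
G =
  [2, 0, 2/3]
  [0, 2/3, 0]
  [2/3, 0, 2/5],
b = (-2/3, 12/5, 2/15).
Solving gives a_0 = -1, a_1 = 18/5, a_2 = 2, so
  g(x) = 2*x^2 + 18*x/5 - 1.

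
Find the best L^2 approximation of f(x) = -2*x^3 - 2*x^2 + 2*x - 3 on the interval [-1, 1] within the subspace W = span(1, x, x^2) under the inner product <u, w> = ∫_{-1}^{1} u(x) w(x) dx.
g(x) = -2*x^2 + 4*x/5 - 3

The best approximation g ∈ W is the orthogonal projection of f onto W. Writing g = a_0 + a_1 x + a_2 x^2, the coefficients solve the normal equations G · a = b where
  G_{ij} = <φ_i, φ_j> and b_i = <f, φ_i>, with φ_0 = 1, φ_1 = x, φ_2 = x^2.
G =
  [2, 0, 2/3]
  [0, 2/3, 0]
  [2/3, 0, 2/5],
b = (-22/3, 8/15, -14/5).
Solving gives a_0 = -3, a_1 = 4/5, a_2 = -2, so
  g(x) = -2*x^2 + 4*x/5 - 3.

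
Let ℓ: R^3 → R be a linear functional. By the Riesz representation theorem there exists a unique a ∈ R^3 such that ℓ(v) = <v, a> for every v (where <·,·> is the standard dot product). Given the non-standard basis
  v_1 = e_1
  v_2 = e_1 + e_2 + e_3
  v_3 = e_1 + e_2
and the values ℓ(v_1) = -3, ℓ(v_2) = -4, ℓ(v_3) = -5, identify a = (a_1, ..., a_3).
a = (-3, -2, 1)

Write a = (a_1, ..., a_3) in the standard basis. For each basis vector v_i, ℓ(v_i) = <v_i, a> is a linear equation in the a_j's. Collect the n equations into a matrix system V a = ℓ, where row i of V is v_i (expressed in the standard basis). Since V is invertible (lower-triangular with 1s on the diagonal, up to permutation), solve by back-substitution:
  V =
[[1, 0, 0],
 [1, 1, 1],
 [1, 1, 0]]
  V a = (-3, -4, -5)
Solving gives a = (-3, -2, 1).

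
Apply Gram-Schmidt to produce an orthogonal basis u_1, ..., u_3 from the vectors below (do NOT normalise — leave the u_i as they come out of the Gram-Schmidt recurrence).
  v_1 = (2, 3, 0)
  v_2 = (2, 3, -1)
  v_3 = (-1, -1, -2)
Orthogonal basis:
  u_1 = (2, 3, 0)
  u_2 = (0, 0, -1)
  u_3 = (-3/13, 2/13, 0)

Apply the Gram-Schmidt recurrence
  u_1 = v_1
  u_i = v_i − Σ_{j<i} ((v_i · u_j) / (u_j · u_j)) · u_j.

Step by step this gives:
  u_1 = (2, 3, 0)
  u_2 = (0, 0, -1)
  u_3 = (-3/13, 2/13, 0)

Orthogonality check:
  u_2 · u_1 = 0 (should be 0)
  u_3 · u_1 = 0 (should be 0)
  u_3 · u_2 = 0 (should be 0)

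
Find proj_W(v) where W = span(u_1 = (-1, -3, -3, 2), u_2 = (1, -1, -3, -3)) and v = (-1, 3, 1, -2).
proj_W(v) = (347/435, 833/435, 243/145, -746/435)

Set up U = [u_1 | ... | u_2] ∈ R^(4×2). The projector onto W = col(U) is P = U (U^T U)^(-1) U^T.
Compute U^T U =
  [23, 5]
  [5, 20],
and U^T v = (-15, -1).
Solve U^T U · c = U^T v for the coefficients: c = (-59/87, 52/435). The projection is proj_W(v) = U c.
Check: (v - proj_W(v)) · u_1 = 0  (should be 0).
Check: (v - proj_W(v)) · u_2 = 0  (should be 0).
Result: proj_W(v) = (347/435, 833/435, 243/145, -746/435).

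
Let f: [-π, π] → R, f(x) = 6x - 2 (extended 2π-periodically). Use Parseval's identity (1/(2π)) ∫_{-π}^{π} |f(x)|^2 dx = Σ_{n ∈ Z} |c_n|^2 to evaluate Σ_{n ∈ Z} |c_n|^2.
Σ |c_n|^2 = 12π^2 + 4

Expand and integrate term by term over [-π, π]:
  ∫ (6x)^2 dx = 36·(2π^3/3); ∫ 2·6·(-2)·x dx = 0 (odd integrand); ∫ (-2)^2 dx = 4·2π.
So (1/(2π)) ∫_{-π}^{π} (6x - 2)^2 dx = 36π^2/3 + 4 = 12π^2 + 4.
Parseval ⇒ Σ |c_n|^2 = 12π^2 + 4.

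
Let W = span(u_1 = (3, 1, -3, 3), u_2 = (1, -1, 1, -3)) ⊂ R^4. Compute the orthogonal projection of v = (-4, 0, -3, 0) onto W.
proj_W(v) = (-136/59, 30/59, 23/59, 90/59)

Set up U = [u_1 | ... | u_2] ∈ R^(4×2). The projector onto W = col(U) is P = U (U^T U)^(-1) U^T.
Compute U^T U =
  [28, -10]
  [-10, 12],
and U^T v = (-3, -7).
Solve U^T U · c = U^T v for the coefficients: c = (-53/118, -113/118). The projection is proj_W(v) = U c.
Check: (v - proj_W(v)) · u_1 = 0  (should be 0).
Check: (v - proj_W(v)) · u_2 = 0  (should be 0).
Result: proj_W(v) = (-136/59, 30/59, 23/59, 90/59).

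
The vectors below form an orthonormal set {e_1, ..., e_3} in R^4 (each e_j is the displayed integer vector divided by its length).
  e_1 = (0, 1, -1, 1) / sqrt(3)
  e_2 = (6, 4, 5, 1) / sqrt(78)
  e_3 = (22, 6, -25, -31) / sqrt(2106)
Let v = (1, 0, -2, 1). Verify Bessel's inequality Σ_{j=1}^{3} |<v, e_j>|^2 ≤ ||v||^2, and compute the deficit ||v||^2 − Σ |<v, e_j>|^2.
Σ |<v, e_j>|^2 = 317/81; ||v||^2 = 6; deficit = 169/81

Write each e_j = u_j / sqrt(<u_j, u_j>) where u_j is the displayed integer vector. Then <v, e_j> = <v, u_j> / sqrt(<u_j, u_j>), so |<v, e_j>|^2 = <v, u_j>^2 / <u_j, u_j>.
Coefficients: <v, e_1> = 3/sqrt(3), <v, e_2> = -3/sqrt(78), <v, e_3> = 41/sqrt(2106).
Square and sum: Σ |<v, e_j>|^2 = 317/81.
Compute ||v||^2 = v·v = 6.
Deficit = 6 − 317/81 = 169/81 ≥ 0, confirming Bessel's inequality. (The deficit equals ||v − Σ <v,e_j> e_j||^2, the squared distance from v to span{e_j}.)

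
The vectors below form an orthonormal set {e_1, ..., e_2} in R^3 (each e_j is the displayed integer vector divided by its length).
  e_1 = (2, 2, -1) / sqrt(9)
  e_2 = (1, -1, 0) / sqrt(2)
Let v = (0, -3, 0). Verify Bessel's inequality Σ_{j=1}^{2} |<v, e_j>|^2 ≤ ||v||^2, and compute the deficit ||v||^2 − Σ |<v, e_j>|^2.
Σ |<v, e_j>|^2 = 17/2; ||v||^2 = 9; deficit = 1/2

Write each e_j = u_j / sqrt(<u_j, u_j>) where u_j is the displayed integer vector. Then <v, e_j> = <v, u_j> / sqrt(<u_j, u_j>), so |<v, e_j>|^2 = <v, u_j>^2 / <u_j, u_j>.
Coefficients: <v, e_1> = -6/sqrt(9), <v, e_2> = 3/sqrt(2).
Square and sum: Σ |<v, e_j>|^2 = 17/2.
Compute ||v||^2 = v·v = 9.
Deficit = 9 − 17/2 = 1/2 ≥ 0, confirming Bessel's inequality. (The deficit equals ||v − Σ <v,e_j> e_j||^2, the squared distance from v to span{e_j}.)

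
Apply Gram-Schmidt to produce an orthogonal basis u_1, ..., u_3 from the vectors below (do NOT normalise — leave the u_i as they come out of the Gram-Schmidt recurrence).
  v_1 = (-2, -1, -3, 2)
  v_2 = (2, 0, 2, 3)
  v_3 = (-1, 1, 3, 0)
Orthogonal basis:
  u_1 = (-2, -1, -3, 2)
  u_2 = (14/9, -2/9, 4/3, 31/9)
  u_3 = (-61/29, 17/29, 43/29, 12/29)

Apply the Gram-Schmidt recurrence
  u_1 = v_1
  u_i = v_i − Σ_{j<i} ((v_i · u_j) / (u_j · u_j)) · u_j.

Step by step this gives:
  u_1 = (-2, -1, -3, 2)
  u_2 = (14/9, -2/9, 4/3, 31/9)
  u_3 = (-61/29, 17/29, 43/29, 12/29)

Orthogonality check:
  u_2 · u_1 = 0 (should be 0)
  u_3 · u_1 = 0 (should be 0)
  u_3 · u_2 = 0 (should be 0)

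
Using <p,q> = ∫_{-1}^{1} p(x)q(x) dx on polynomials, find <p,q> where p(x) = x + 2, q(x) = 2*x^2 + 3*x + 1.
<p,q> = 26/3

Expand the product: p(x)·q(x) = 2*x^3 + 7*x^2 + 7*x + 2.
∫_{-1}^{1} of each monomial x^k gives [2/(k+1) if k even, 0 if k odd]. Integrating term-by-term (or equivalently evaluating the antiderivative F(x) = x^4/2 + 7*x^3/3 + 7*x^2/2 + 2*x at the endpoints):
  F(1) − F(−1) = 25/3 − (-1/3) = 26/3.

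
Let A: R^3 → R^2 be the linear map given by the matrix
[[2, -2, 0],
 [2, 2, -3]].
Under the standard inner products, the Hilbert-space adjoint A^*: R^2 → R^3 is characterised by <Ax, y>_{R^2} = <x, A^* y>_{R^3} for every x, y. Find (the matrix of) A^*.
A^* = A^T =
[[2, 2],
 [-2, 2],
 [0, -3]]

For real matrices with standard dot products, the defining identity <Ax, y> = <x, A^* y> gives (Ax)^T y = x^T (A^*) y, i.e. x^T A^T y = x^T (A^*) y. Since this holds for all x, y, we must have A^* = A^T. Therefore
A^* =
[[2, 2],
 [-2, 2],
 [0, -3]].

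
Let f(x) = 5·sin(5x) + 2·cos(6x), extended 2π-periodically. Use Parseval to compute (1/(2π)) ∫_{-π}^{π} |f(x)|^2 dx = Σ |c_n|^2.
Σ |c_n|^2 = 29/2

Expand |f|^2 and use orthogonality of {sin(nx), cos(mx)} on [-π, π]:
  ∫_{-π}^{π} sin(nx)^2 dx = π, ∫ cos(mx)^2 dx = π, and cross terms integrate to 0.
So ∫_{-π}^{π} f(x)^2 dx = 5^2 · π + 2^2 · π = (25 + 4)π.
Divide by 2π: (25 + 4)/2 = 29/2.
By Parseval, this equals Σ |c_n|^2.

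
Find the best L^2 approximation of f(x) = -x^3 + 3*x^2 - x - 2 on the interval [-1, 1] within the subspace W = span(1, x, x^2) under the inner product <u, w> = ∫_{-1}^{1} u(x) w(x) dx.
g(x) = 3*x^2 - 8*x/5 - 2

The best approximation g ∈ W is the orthogonal projection of f onto W. Writing g = a_0 + a_1 x + a_2 x^2, the coefficients solve the normal equations G · a = b where
  G_{ij} = <φ_i, φ_j> and b_i = <f, φ_i>, with φ_0 = 1, φ_1 = x, φ_2 = x^2.
G =
  [2, 0, 2/3]
  [0, 2/3, 0]
  [2/3, 0, 2/5],
b = (-2, -16/15, -2/15).
Solving gives a_0 = -2, a_1 = -8/5, a_2 = 3, so
  g(x) = 3*x^2 - 8*x/5 - 2.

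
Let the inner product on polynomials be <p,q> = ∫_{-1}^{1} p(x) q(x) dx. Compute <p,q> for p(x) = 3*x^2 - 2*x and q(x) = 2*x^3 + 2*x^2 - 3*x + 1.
<p,q> = 34/5

Expand the product: p(x)·q(x) = 6*x^5 + 2*x^4 - 13*x^3 + 9*x^2 - 2*x.
∫_{-1}^{1} of each monomial x^k gives [2/(k+1) if k even, 0 if k odd]. Integrating term-by-term (or equivalently evaluating the antiderivative F(x) = x^6 + 2*x^5/5 - 13*x^4/4 + 3*x^3 - x^2 at the endpoints):
  F(1) − F(−1) = 3/20 − (-133/20) = 34/5.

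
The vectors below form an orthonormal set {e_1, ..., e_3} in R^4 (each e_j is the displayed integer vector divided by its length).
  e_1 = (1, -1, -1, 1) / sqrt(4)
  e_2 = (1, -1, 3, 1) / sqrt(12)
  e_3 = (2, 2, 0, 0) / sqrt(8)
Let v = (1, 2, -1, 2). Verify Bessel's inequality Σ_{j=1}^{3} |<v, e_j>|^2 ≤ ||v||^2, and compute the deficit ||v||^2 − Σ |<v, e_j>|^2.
Σ |<v, e_j>|^2 = 35/6; ||v||^2 = 10; deficit = 25/6

Write each e_j = u_j / sqrt(<u_j, u_j>) where u_j is the displayed integer vector. Then <v, e_j> = <v, u_j> / sqrt(<u_j, u_j>), so |<v, e_j>|^2 = <v, u_j>^2 / <u_j, u_j>.
Coefficients: <v, e_1> = 2/sqrt(4), <v, e_2> = -2/sqrt(12), <v, e_3> = 6/sqrt(8).
Square and sum: Σ |<v, e_j>|^2 = 35/6.
Compute ||v||^2 = v·v = 10.
Deficit = 10 − 35/6 = 25/6 ≥ 0, confirming Bessel's inequality. (The deficit equals ||v − Σ <v,e_j> e_j||^2, the squared distance from v to span{e_j}.)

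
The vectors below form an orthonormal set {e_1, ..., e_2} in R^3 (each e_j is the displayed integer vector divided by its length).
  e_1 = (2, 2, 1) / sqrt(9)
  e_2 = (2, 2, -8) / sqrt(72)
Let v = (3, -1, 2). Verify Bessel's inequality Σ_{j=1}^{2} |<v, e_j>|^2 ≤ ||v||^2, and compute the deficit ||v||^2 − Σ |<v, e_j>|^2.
Σ |<v, e_j>|^2 = 6; ||v||^2 = 14; deficit = 8

Write each e_j = u_j / sqrt(<u_j, u_j>) where u_j is the displayed integer vector. Then <v, e_j> = <v, u_j> / sqrt(<u_j, u_j>), so |<v, e_j>|^2 = <v, u_j>^2 / <u_j, u_j>.
Coefficients: <v, e_1> = 6/sqrt(9), <v, e_2> = -12/sqrt(72).
Square and sum: Σ |<v, e_j>|^2 = 6.
Compute ||v||^2 = v·v = 14.
Deficit = 14 − 6 = 8 ≥ 0, confirming Bessel's inequality. (The deficit equals ||v − Σ <v,e_j> e_j||^2, the squared distance from v to span{e_j}.)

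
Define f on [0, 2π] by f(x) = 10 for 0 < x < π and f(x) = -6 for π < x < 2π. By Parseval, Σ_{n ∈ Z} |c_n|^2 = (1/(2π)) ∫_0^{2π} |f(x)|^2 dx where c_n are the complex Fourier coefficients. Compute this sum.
Σ |c_n|^2 = 68

Parseval equates the L^2 energy of f (normalised by 1/(2π)) with the ℓ^2 sum of its Fourier coefficients: (1/(2π)) ∫_0^{2π} |f|^2 = Σ |c_n|^2.
Compute the left side: (1/(2π)) [∫_0^π 10^2 dx + ∫_π^{2π} (-6)^2 dx] = (1/(2π)) · (100π + 36π) = (100 + 36)/2 = 68.
So Σ_{n ∈ Z} |c_n|^2 = 68.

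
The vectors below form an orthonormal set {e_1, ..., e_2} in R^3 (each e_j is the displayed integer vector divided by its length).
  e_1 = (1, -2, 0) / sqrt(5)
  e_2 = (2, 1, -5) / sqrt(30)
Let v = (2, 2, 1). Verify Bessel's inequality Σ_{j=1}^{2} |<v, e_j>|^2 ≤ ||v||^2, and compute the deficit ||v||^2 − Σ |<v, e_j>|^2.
Σ |<v, e_j>|^2 = 5/6; ||v||^2 = 9; deficit = 49/6

Write each e_j = u_j / sqrt(<u_j, u_j>) where u_j is the displayed integer vector. Then <v, e_j> = <v, u_j> / sqrt(<u_j, u_j>), so |<v, e_j>|^2 = <v, u_j>^2 / <u_j, u_j>.
Coefficients: <v, e_1> = -2/sqrt(5), <v, e_2> = 1/sqrt(30).
Square and sum: Σ |<v, e_j>|^2 = 5/6.
Compute ||v||^2 = v·v = 9.
Deficit = 9 − 5/6 = 49/6 ≥ 0, confirming Bessel's inequality. (The deficit equals ||v − Σ <v,e_j> e_j||^2, the squared distance from v to span{e_j}.)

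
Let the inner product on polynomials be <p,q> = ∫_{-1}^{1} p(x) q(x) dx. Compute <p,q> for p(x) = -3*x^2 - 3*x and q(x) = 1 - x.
<p,q> = 0

Expand the product: p(x)·q(x) = 3*x^3 - 3*x.
∫_{-1}^{1} of each monomial x^k gives [2/(k+1) if k even, 0 if k odd]. Integrating term-by-term (or equivalently evaluating the antiderivative F(x) = 3*x^4/4 - 3*x^2/2 at the endpoints):
  F(1) − F(−1) = -3/4 − (-3/4) = 0.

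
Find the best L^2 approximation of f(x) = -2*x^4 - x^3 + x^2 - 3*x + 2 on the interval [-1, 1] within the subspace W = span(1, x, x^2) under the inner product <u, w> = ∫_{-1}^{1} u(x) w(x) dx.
g(x) = -5*x^2/7 - 18*x/5 + 76/35

The best approximation g ∈ W is the orthogonal projection of f onto W. Writing g = a_0 + a_1 x + a_2 x^2, the coefficients solve the normal equations G · a = b where
  G_{ij} = <φ_i, φ_j> and b_i = <f, φ_i>, with φ_0 = 1, φ_1 = x, φ_2 = x^2.
G =
  [2, 0, 2/3]
  [0, 2/3, 0]
  [2/3, 0, 2/5],
b = (58/15, -12/5, 122/105).
Solving gives a_0 = 76/35, a_1 = -18/5, a_2 = -5/7, so
  g(x) = -5*x^2/7 - 18*x/5 + 76/35.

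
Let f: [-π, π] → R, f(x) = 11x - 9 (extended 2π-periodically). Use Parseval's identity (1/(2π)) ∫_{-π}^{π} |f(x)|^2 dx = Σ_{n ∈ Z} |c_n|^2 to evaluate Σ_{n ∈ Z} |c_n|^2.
Σ |c_n|^2 = 121π^2/3 + 81

Expand and integrate term by term over [-π, π]:
  ∫ (11x)^2 dx = 121·(2π^3/3); ∫ 2·11·(-9)·x dx = 0 (odd integrand); ∫ (-9)^2 dx = 81·2π.
So (1/(2π)) ∫_{-π}^{π} (11x - 9)^2 dx = 121π^2/3 + 81 = 121π^2/3 + 81.
Parseval ⇒ Σ |c_n|^2 = 121π^2/3 + 81.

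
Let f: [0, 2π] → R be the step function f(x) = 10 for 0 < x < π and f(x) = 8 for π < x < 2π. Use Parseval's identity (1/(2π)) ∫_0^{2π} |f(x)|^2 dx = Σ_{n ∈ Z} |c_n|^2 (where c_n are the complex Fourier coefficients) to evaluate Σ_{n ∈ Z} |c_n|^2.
Σ |c_n|^2 = 82

Parseval equates the L^2 energy of f (normalised by 1/(2π)) with the ℓ^2 sum of its Fourier coefficients: (1/(2π)) ∫_0^{2π} |f|^2 = Σ |c_n|^2.
Compute the left side: (1/(2π)) [∫_0^π 10^2 dx + ∫_π^{2π} 8^2 dx] = (1/(2π)) · (100π + 64π) = (100 + 64)/2 = 82.
So Σ_{n ∈ Z} |c_n|^2 = 82.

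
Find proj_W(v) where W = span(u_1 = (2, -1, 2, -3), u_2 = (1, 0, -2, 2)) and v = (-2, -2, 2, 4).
proj_W(v) = (-96/49, 37/49, -30/49, 67/49)

Set up U = [u_1 | ... | u_2] ∈ R^(4×2). The projector onto W = col(U) is P = U (U^T U)^(-1) U^T.
Compute U^T U =
  [18, -8]
  [-8, 9],
and U^T v = (-10, 2).
Solve U^T U · c = U^T v for the coefficients: c = (-37/49, -22/49). The projection is proj_W(v) = U c.
Check: (v - proj_W(v)) · u_1 = 0  (should be 0).
Check: (v - proj_W(v)) · u_2 = 0  (should be 0).
Result: proj_W(v) = (-96/49, 37/49, -30/49, 67/49).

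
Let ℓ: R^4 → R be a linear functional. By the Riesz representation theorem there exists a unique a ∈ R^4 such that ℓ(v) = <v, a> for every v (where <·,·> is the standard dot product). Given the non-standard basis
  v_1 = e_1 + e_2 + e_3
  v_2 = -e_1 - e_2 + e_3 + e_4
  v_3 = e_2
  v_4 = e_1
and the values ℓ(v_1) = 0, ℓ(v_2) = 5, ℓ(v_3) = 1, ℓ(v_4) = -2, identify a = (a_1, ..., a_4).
a = (-2, 1, 1, 3)

Write a = (a_1, ..., a_4) in the standard basis. For each basis vector v_i, ℓ(v_i) = <v_i, a> is a linear equation in the a_j's. Collect the n equations into a matrix system V a = ℓ, where row i of V is v_i (expressed in the standard basis). Since V is invertible (lower-triangular with 1s on the diagonal, up to permutation), solve by back-substitution:
  V =
[[1, 1, 1, 0],
 [-1, -1, 1, 1],
 [0, 1, 0, 0],
 [1, 0, 0, 0]]
  V a = (0, 5, 1, -2)
Solving gives a = (-2, 1, 1, 3).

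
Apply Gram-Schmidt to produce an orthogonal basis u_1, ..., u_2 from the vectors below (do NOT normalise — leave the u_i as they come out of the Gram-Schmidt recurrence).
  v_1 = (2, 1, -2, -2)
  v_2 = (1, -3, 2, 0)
Orthogonal basis:
  u_1 = (2, 1, -2, -2)
  u_2 = (23/13, -34/13, 16/13, -10/13)

Apply the Gram-Schmidt recurrence
  u_1 = v_1
  u_i = v_i − Σ_{j<i} ((v_i · u_j) / (u_j · u_j)) · u_j.

Step by step this gives:
  u_1 = (2, 1, -2, -2)
  u_2 = (23/13, -34/13, 16/13, -10/13)

Orthogonality check:
  u_2 · u_1 = 0 (should be 0)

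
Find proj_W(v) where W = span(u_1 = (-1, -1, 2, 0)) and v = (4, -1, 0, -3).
proj_W(v) = (1/2, 1/2, -1, 0)

Set up U = [u_1 | ... | u_1] ∈ R^(4×1). The projector onto W = col(U) is P = U (U^T U)^(-1) U^T.
Compute U^T U =
  [6],
and U^T v = (-3).
Solve U^T U · c = U^T v for the coefficients: c = (-1/2). The projection is proj_W(v) = U c.
Check: (v - proj_W(v)) · u_1 = 0  (should be 0).
Result: proj_W(v) = (1/2, 1/2, -1, 0).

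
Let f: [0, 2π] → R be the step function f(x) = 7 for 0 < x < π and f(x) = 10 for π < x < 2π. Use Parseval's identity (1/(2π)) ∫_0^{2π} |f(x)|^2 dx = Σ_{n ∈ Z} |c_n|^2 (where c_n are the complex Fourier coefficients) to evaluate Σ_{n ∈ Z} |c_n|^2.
Σ |c_n|^2 = 149/2

Parseval equates the L^2 energy of f (normalised by 1/(2π)) with the ℓ^2 sum of its Fourier coefficients: (1/(2π)) ∫_0^{2π} |f|^2 = Σ |c_n|^2.
Compute the left side: (1/(2π)) [∫_0^π 7^2 dx + ∫_π^{2π} 10^2 dx] = (1/(2π)) · (49π + 100π) = (49 + 100)/2 = 149/2.
So Σ_{n ∈ Z} |c_n|^2 = 149/2.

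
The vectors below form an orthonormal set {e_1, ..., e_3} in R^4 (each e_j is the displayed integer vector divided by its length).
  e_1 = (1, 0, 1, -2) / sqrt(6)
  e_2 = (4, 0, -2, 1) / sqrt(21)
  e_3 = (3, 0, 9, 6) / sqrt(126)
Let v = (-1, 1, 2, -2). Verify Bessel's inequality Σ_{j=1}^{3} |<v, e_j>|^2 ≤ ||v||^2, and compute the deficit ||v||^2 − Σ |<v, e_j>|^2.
Σ |<v, e_j>|^2 = 9; ||v||^2 = 10; deficit = 1

Write each e_j = u_j / sqrt(<u_j, u_j>) where u_j is the displayed integer vector. Then <v, e_j> = <v, u_j> / sqrt(<u_j, u_j>), so |<v, e_j>|^2 = <v, u_j>^2 / <u_j, u_j>.
Coefficients: <v, e_1> = 5/sqrt(6), <v, e_2> = -10/sqrt(21), <v, e_3> = 3/sqrt(126).
Square and sum: Σ |<v, e_j>|^2 = 9.
Compute ||v||^2 = v·v = 10.
Deficit = 10 − 9 = 1 ≥ 0, confirming Bessel's inequality. (The deficit equals ||v − Σ <v,e_j> e_j||^2, the squared distance from v to span{e_j}.)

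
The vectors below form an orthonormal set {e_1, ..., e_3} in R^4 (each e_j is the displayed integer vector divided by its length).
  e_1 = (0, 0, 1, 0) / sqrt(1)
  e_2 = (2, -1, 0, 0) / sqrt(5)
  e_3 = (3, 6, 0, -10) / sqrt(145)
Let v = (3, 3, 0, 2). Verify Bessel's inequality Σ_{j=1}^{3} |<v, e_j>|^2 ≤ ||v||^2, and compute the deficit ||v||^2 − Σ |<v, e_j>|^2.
Σ |<v, e_j>|^2 = 62/29; ||v||^2 = 22; deficit = 576/29

Write each e_j = u_j / sqrt(<u_j, u_j>) where u_j is the displayed integer vector. Then <v, e_j> = <v, u_j> / sqrt(<u_j, u_j>), so |<v, e_j>|^2 = <v, u_j>^2 / <u_j, u_j>.
Coefficients: <v, e_1> = 0/sqrt(1), <v, e_2> = 3/sqrt(5), <v, e_3> = 7/sqrt(145).
Square and sum: Σ |<v, e_j>|^2 = 62/29.
Compute ||v||^2 = v·v = 22.
Deficit = 22 − 62/29 = 576/29 ≥ 0, confirming Bessel's inequality. (The deficit equals ||v − Σ <v,e_j> e_j||^2, the squared distance from v to span{e_j}.)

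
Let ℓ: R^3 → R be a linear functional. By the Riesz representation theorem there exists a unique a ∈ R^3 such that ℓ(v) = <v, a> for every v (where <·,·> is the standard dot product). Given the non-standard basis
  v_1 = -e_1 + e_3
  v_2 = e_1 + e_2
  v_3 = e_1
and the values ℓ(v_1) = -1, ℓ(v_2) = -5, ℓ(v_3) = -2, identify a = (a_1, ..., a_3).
a = (-2, -3, -3)

Write a = (a_1, ..., a_3) in the standard basis. For each basis vector v_i, ℓ(v_i) = <v_i, a> is a linear equation in the a_j's. Collect the n equations into a matrix system V a = ℓ, where row i of V is v_i (expressed in the standard basis). Since V is invertible (lower-triangular with 1s on the diagonal, up to permutation), solve by back-substitution:
  V =
[[-1, 0, 1],
 [1, 1, 0],
 [1, 0, 0]]
  V a = (-1, -5, -2)
Solving gives a = (-2, -3, -3).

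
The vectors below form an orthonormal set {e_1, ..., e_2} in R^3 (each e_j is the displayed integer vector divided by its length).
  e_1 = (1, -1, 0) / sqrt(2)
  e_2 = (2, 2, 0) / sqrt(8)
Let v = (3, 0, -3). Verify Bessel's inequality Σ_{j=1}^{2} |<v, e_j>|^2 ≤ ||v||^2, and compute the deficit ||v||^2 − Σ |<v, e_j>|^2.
Σ |<v, e_j>|^2 = 9; ||v||^2 = 18; deficit = 9

Write each e_j = u_j / sqrt(<u_j, u_j>) where u_j is the displayed integer vector. Then <v, e_j> = <v, u_j> / sqrt(<u_j, u_j>), so |<v, e_j>|^2 = <v, u_j>^2 / <u_j, u_j>.
Coefficients: <v, e_1> = 3/sqrt(2), <v, e_2> = 6/sqrt(8).
Square and sum: Σ |<v, e_j>|^2 = 9.
Compute ||v||^2 = v·v = 18.
Deficit = 18 − 9 = 9 ≥ 0, confirming Bessel's inequality. (The deficit equals ||v − Σ <v,e_j> e_j||^2, the squared distance from v to span{e_j}.)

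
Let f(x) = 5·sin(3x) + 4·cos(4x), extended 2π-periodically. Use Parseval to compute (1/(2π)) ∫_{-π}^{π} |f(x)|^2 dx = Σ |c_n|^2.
Σ |c_n|^2 = 41/2

Expand |f|^2 and use orthogonality of {sin(nx), cos(mx)} on [-π, π]:
  ∫_{-π}^{π} sin(nx)^2 dx = π, ∫ cos(mx)^2 dx = π, and cross terms integrate to 0.
So ∫_{-π}^{π} f(x)^2 dx = 5^2 · π + 4^2 · π = (25 + 16)π.
Divide by 2π: (25 + 16)/2 = 41/2.
By Parseval, this equals Σ |c_n|^2.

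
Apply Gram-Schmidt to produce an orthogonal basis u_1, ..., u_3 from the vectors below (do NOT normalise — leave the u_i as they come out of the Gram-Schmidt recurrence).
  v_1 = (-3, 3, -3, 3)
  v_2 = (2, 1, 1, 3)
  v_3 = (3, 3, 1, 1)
Orthogonal basis:
  u_1 = (-3, 3, -3, 3)
  u_2 = (9/4, 3/4, 5/4, 11/4)
  u_3 = (60/59, 138/59, -6/59, -84/59)

Apply the Gram-Schmidt recurrence
  u_1 = v_1
  u_i = v_i − Σ_{j<i} ((v_i · u_j) / (u_j · u_j)) · u_j.

Step by step this gives:
  u_1 = (-3, 3, -3, 3)
  u_2 = (9/4, 3/4, 5/4, 11/4)
  u_3 = (60/59, 138/59, -6/59, -84/59)

Orthogonality check:
  u_2 · u_1 = 0 (should be 0)
  u_3 · u_1 = 0 (should be 0)
  u_3 · u_2 = 0 (should be 0)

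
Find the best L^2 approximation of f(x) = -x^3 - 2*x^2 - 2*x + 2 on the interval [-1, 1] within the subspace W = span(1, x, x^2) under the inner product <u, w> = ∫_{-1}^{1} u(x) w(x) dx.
g(x) = -2*x^2 - 13*x/5 + 2

The best approximation g ∈ W is the orthogonal projection of f onto W. Writing g = a_0 + a_1 x + a_2 x^2, the coefficients solve the normal equations G · a = b where
  G_{ij} = <φ_i, φ_j> and b_i = <f, φ_i>, with φ_0 = 1, φ_1 = x, φ_2 = x^2.
G =
  [2, 0, 2/3]
  [0, 2/3, 0]
  [2/3, 0, 2/5],
b = (8/3, -26/15, 8/15).
Solving gives a_0 = 2, a_1 = -13/5, a_2 = -2, so
  g(x) = -2*x^2 - 13*x/5 + 2.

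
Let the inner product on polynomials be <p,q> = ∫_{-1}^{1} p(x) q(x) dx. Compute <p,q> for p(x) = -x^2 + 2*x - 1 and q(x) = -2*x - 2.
<p,q> = 8/3

Expand the product: p(x)·q(x) = 2*x^3 - 2*x^2 - 2*x + 2.
∫_{-1}^{1} of each monomial x^k gives [2/(k+1) if k even, 0 if k odd]. Integrating term-by-term (or equivalently evaluating the antiderivative F(x) = x^4/2 - 2*x^3/3 - x^2 + 2*x at the endpoints):
  F(1) − F(−1) = 5/6 − (-11/6) = 8/3.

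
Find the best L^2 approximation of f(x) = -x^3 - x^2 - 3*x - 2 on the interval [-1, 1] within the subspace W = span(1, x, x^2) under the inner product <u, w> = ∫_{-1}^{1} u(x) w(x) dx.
g(x) = -x^2 - 18*x/5 - 2

The best approximation g ∈ W is the orthogonal projection of f onto W. Writing g = a_0 + a_1 x + a_2 x^2, the coefficients solve the normal equations G · a = b where
  G_{ij} = <φ_i, φ_j> and b_i = <f, φ_i>, with φ_0 = 1, φ_1 = x, φ_2 = x^2.
G =
  [2, 0, 2/3]
  [0, 2/3, 0]
  [2/3, 0, 2/5],
b = (-14/3, -12/5, -26/15).
Solving gives a_0 = -2, a_1 = -18/5, a_2 = -1, so
  g(x) = -x^2 - 18*x/5 - 2.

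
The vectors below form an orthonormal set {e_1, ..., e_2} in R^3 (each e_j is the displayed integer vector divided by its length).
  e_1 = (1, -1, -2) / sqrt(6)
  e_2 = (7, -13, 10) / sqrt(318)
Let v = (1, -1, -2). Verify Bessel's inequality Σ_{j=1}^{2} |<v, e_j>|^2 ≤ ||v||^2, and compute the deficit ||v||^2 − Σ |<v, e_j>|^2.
Σ |<v, e_j>|^2 = 6; ||v||^2 = 6; deficit = 0

Write each e_j = u_j / sqrt(<u_j, u_j>) where u_j is the displayed integer vector. Then <v, e_j> = <v, u_j> / sqrt(<u_j, u_j>), so |<v, e_j>|^2 = <v, u_j>^2 / <u_j, u_j>.
Coefficients: <v, e_1> = 6/sqrt(6), <v, e_2> = 0/sqrt(318).
Square and sum: Σ |<v, e_j>|^2 = 6.
Compute ||v||^2 = v·v = 6.
Deficit = 6 − 6 = 0 ≥ 0, confirming Bessel's inequality. (The deficit equals ||v − Σ <v,e_j> e_j||^2, the squared distance from v to span{e_j}.)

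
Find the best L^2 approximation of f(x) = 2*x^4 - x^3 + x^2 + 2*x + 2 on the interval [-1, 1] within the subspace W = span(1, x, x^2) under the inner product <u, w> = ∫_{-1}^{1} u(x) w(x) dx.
g(x) = 19*x^2/7 + 7*x/5 + 64/35

The best approximation g ∈ W is the orthogonal projection of f onto W. Writing g = a_0 + a_1 x + a_2 x^2, the coefficients solve the normal equations G · a = b where
  G_{ij} = <φ_i, φ_j> and b_i = <f, φ_i>, with φ_0 = 1, φ_1 = x, φ_2 = x^2.
G =
  [2, 0, 2/3]
  [0, 2/3, 0]
  [2/3, 0, 2/5],
b = (82/15, 14/15, 242/105).
Solving gives a_0 = 64/35, a_1 = 7/5, a_2 = 19/7, so
  g(x) = 19*x^2/7 + 7*x/5 + 64/35.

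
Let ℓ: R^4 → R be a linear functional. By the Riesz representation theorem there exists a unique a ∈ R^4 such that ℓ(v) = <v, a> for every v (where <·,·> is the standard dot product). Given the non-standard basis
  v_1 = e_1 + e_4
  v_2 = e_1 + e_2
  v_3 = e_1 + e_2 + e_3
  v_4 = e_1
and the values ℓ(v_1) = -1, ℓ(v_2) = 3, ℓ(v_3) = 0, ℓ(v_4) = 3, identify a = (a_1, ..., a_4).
a = (3, 0, -3, -4)

Write a = (a_1, ..., a_4) in the standard basis. For each basis vector v_i, ℓ(v_i) = <v_i, a> is a linear equation in the a_j's. Collect the n equations into a matrix system V a = ℓ, where row i of V is v_i (expressed in the standard basis). Since V is invertible (lower-triangular with 1s on the diagonal, up to permutation), solve by back-substitution:
  V =
[[1, 0, 0, 1],
 [1, 1, 0, 0],
 [1, 1, 1, 0],
 [1, 0, 0, 0]]
  V a = (-1, 3, 0, 3)
Solving gives a = (3, 0, -3, -4).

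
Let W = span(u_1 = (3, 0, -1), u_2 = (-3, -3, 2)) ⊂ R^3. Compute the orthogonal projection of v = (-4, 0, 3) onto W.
proj_W(v) = (-49/11, -5/11, 18/11)

Set up U = [u_1 | ... | u_2] ∈ R^(3×2). The projector onto W = col(U) is P = U (U^T U)^(-1) U^T.
Compute U^T U =
  [10, -11]
  [-11, 22],
and U^T v = (-15, 18).
Solve U^T U · c = U^T v for the coefficients: c = (-4/3, 5/33). The projection is proj_W(v) = U c.
Check: (v - proj_W(v)) · u_1 = 0  (should be 0).
Check: (v - proj_W(v)) · u_2 = 0  (should be 0).
Result: proj_W(v) = (-49/11, -5/11, 18/11).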